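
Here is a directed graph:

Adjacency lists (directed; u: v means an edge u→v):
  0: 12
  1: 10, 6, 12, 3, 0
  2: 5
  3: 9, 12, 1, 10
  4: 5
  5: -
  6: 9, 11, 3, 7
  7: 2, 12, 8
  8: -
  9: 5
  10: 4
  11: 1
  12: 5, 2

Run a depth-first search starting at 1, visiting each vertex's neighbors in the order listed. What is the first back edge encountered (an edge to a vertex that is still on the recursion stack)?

DFS from 1 (visiting each vertex's neighbors in the order listed); mark gray on enter, black on exit:
1 gray
  10 gray
    4 gray
      5 gray
      5 black
    4 black
  10 black
  6 gray
    9 gray
      9→5: 5 black — skip
    9 black
    11 gray
      11→1: 1 is gray → back edge
First back edge: 11 → 1.

11→1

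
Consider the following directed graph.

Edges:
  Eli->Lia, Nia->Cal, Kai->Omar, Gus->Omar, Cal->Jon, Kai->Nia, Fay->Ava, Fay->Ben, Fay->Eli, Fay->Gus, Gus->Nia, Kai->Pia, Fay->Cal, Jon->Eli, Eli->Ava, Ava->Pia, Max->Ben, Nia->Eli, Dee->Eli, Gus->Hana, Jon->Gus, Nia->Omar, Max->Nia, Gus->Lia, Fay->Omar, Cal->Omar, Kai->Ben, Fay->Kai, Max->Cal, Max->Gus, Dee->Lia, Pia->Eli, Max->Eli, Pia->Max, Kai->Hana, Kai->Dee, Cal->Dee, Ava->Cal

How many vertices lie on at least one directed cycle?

9

A vertex is on a directed cycle iff it belongs to a strongly connected component of size ≥ 2 (or has a self-loop).
The vertices on cycles are {Ava, Cal, Dee, Eli, Gus, Jon, Max, Nia, Pia} — 9 in total.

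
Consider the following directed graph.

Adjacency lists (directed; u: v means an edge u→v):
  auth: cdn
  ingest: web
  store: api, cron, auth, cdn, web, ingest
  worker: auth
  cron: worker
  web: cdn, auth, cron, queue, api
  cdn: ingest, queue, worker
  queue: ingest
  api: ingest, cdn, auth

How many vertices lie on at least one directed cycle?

A vertex is on a directed cycle iff it belongs to a strongly connected component of size ≥ 2 (or has a self-loop).
The vertices on cycles are {api, cdn, web, auth, cron, queue, ingest, worker} — 8 in total.

8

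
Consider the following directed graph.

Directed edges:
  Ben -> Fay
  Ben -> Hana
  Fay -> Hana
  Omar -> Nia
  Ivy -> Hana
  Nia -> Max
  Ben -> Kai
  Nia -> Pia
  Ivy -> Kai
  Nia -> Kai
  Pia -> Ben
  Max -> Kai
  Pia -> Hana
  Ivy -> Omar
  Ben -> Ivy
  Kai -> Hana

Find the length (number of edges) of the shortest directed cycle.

5

For each vertex v, BFS finds the shortest path from v back to v.
The shortest such closed walk is Omar → Nia → Pia → Ben → Ivy → Omar, length 5.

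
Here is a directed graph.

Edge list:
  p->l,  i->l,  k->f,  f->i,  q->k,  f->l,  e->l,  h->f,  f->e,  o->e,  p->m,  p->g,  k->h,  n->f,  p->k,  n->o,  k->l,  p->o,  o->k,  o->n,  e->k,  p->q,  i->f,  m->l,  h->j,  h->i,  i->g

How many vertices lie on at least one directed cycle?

A vertex is on a directed cycle iff it belongs to a strongly connected component of size ≥ 2 (or has a self-loop).
The vertices on cycles are {e, f, h, i, k, n, o} — 7 in total.

7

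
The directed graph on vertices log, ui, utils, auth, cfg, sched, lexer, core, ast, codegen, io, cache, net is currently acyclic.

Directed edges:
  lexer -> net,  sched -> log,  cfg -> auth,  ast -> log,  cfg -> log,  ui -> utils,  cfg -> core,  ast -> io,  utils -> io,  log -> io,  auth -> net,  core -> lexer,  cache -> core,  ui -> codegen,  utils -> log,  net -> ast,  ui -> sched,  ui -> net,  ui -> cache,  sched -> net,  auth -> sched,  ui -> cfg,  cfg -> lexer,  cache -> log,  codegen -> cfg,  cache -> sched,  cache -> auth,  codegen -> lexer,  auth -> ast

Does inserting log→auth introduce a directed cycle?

Adding log→auth creates a cycle iff auth can already reach log.
Path from auth: auth → sched → log.
So auth → … → log → auth is a cycle.

Yes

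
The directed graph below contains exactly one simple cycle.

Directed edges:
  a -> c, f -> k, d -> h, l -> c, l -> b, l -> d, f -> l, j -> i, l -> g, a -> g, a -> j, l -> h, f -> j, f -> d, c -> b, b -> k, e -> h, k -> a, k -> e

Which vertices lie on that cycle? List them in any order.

DFS with gray/black marking from k:
k gray
  a gray
    j gray
      i gray
      i black
    j black
    g gray
    g black
    c gray
      b gray
        b→k: k is gray → back edge
Back edge closes the cycle k → a → c → b → k; its vertices are {a, b, c, k}.

a, b, c, k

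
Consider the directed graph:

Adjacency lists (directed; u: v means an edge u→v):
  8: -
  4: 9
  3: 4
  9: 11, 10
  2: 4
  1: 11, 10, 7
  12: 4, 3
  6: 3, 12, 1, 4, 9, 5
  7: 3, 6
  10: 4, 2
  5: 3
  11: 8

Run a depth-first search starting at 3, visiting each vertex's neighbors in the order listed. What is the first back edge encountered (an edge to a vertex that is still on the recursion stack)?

10→4

DFS from 3 (visiting each vertex's neighbors in the order listed); mark gray on enter, black on exit:
3 gray
  4 gray
    9 gray
      11 gray
        8 gray
        8 black
      11 black
      10 gray
        10→4: 4 is gray → back edge
First back edge: 10 → 4.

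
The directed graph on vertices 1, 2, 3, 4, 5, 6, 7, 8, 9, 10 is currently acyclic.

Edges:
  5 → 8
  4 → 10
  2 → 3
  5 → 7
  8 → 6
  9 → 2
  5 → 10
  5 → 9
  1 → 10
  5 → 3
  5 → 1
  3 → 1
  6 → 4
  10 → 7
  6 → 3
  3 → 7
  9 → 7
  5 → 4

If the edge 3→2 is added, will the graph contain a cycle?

Adding 3→2 creates a cycle iff 2 can already reach 3.
Path from 2: 2 → 3.
So 2 → … → 3 → 2 is a cycle.

Yes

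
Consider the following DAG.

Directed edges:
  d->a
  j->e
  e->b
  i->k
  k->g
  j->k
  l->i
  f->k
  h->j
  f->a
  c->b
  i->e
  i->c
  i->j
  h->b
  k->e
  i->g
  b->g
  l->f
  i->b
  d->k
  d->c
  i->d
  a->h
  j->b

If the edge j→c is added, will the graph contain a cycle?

No

Adding j→c creates a cycle iff c can already reach j.
Explore from c: no path reaches j. The graph stays acyclic.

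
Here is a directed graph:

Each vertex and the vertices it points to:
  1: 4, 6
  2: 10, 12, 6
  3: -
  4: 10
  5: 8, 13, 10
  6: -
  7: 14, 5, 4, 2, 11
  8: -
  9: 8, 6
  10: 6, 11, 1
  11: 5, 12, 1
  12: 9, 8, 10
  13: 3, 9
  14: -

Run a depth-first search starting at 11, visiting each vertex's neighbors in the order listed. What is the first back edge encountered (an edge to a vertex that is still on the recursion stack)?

DFS from 11 (visiting each vertex's neighbors in the order listed); mark gray on enter, black on exit:
11 gray
  5 gray
    8 gray
    8 black
    13 gray
      3 gray
      3 black
      9 gray
        9→8: 8 black — skip
        6 gray
        6 black
      9 black
    13 black
    10 gray
      10→6: 6 black — skip
      10→11: 11 is gray → back edge
First back edge: 10 → 11.

10→11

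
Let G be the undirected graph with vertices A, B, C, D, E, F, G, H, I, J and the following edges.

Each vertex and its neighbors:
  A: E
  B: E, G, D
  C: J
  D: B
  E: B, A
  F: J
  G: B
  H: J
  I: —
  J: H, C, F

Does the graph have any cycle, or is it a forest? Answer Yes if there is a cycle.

DFS, tracking each vertex's parent; an edge to a visited non-parent vertex closes a cycle.
Start from A:
visit A (parent –)
  visit E (parent A)
    visit B (parent E)
      B–E: parent, skip
      visit G (parent B)
        G–B: parent, skip
      visit D (parent B)
        D–B: parent, skip
    E–A: parent, skip
visit C (parent –)
  visit J (parent C)
    visit H (parent J)
      H–J: parent, skip
    J–C: parent, skip
    visit F (parent J)
      F–J: parent, skip
visit I (parent –)
No non-parent visited neighbor found — the graph is a forest.

No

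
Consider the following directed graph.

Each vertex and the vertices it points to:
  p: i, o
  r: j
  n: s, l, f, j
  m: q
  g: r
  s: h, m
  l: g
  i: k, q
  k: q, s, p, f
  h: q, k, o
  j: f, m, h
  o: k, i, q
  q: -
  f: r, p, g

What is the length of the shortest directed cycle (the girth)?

For each vertex v, BFS finds the shortest path from v back to v.
The shortest such closed walk is s → h → k → s, length 3.

3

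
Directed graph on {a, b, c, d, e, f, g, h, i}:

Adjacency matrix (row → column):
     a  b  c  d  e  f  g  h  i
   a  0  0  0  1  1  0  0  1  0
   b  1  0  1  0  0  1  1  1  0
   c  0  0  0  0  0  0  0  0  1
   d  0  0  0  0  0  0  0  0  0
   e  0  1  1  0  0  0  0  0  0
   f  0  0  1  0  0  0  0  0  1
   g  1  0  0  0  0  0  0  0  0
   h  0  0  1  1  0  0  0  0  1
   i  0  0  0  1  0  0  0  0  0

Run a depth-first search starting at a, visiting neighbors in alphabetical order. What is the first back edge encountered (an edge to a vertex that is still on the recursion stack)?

DFS from a (visiting neighbors in alphabetical order); mark gray on enter, black on exit:
a gray
  d gray
  d black
  e gray
    b gray
      b→a: a is gray → back edge
First back edge: b → a.

b->a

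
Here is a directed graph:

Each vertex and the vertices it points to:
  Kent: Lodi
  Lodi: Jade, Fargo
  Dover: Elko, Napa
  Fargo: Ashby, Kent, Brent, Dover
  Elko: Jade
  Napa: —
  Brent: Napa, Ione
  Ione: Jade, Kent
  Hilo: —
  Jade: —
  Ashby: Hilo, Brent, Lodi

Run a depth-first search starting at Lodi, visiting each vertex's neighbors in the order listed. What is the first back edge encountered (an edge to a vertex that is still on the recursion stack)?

DFS from Lodi (visiting each vertex's neighbors in the order listed); mark gray on enter, black on exit:
Lodi gray
  Jade gray
  Jade black
  Fargo gray
    Ashby gray
      Hilo gray
      Hilo black
      Brent gray
        Napa gray
        Napa black
        Ione gray
          Ione→Jade: Jade black — skip
          Kent gray
            Kent→Lodi: Lodi is gray → back edge
First back edge: Kent → Lodi.

Kent->Lodi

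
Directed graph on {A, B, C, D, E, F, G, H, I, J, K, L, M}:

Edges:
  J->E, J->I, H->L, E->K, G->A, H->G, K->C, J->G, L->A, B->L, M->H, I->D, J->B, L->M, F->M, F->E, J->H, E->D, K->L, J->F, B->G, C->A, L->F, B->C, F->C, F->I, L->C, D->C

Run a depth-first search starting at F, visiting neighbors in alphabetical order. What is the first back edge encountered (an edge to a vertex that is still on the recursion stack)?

L->F

DFS from F (visiting neighbors in alphabetical order); mark gray on enter, black on exit:
F gray
  C gray
    A gray
    A black
  C black
  E gray
    D gray
      D→C: C black — skip
    D black
    K gray
      K→C: C black — skip
      L gray
        L→A: A black — skip
        L→C: C black — skip
        L→F: F is gray → back edge
First back edge: L → F.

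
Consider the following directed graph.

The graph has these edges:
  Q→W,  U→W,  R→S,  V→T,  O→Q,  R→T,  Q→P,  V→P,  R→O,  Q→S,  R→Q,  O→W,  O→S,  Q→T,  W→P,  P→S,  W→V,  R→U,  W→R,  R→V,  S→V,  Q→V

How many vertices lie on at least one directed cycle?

A vertex is on a directed cycle iff it belongs to a strongly connected component of size ≥ 2 (or has a self-loop).
The vertices on cycles are {O, P, Q, R, S, U, V, W} — 8 in total.

8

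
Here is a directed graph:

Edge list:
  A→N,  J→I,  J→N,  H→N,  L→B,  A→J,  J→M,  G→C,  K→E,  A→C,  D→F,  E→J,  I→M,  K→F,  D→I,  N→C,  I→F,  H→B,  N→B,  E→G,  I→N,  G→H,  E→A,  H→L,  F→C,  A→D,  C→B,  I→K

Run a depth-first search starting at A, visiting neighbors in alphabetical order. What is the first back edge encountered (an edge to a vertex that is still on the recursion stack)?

E→A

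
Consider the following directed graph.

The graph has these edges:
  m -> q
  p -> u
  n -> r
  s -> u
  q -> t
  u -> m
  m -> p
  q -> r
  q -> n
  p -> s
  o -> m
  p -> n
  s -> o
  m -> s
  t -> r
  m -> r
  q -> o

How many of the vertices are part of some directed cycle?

6

A vertex is on a directed cycle iff it belongs to a strongly connected component of size ≥ 2 (or has a self-loop).
The vertices on cycles are {m, o, p, q, s, u} — 6 in total.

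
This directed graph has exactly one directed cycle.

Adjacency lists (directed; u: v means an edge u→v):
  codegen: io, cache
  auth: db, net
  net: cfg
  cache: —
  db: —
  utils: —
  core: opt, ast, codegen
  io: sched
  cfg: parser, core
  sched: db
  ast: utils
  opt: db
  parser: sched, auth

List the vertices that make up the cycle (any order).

DFS with gray/black marking from cfg:
cfg gray
  parser gray
    sched gray
      db gray
      db black
    sched black
    auth gray
      auth→db: db black — skip
      net gray
        net→cfg: cfg is gray → back edge
Back edge closes the cycle cfg → parser → auth → net → cfg; its vertices are {cfg, net, auth, parser}.

cfg, net, auth, parser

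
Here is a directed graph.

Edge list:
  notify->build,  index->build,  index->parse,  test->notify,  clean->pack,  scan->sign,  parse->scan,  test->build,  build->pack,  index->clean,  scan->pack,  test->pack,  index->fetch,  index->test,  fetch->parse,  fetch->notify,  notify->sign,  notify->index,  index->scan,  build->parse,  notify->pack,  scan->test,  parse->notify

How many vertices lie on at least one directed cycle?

7

A vertex is on a directed cycle iff it belongs to a strongly connected component of size ≥ 2 (or has a self-loop).
The vertices on cycles are {scan, test, build, fetch, index, parse, notify} — 7 in total.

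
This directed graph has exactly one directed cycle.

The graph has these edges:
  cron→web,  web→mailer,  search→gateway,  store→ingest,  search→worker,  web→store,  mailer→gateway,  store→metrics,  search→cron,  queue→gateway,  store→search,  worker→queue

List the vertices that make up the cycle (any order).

DFS with gray/black marking from web:
web gray
  mailer gray
    gateway gray
    gateway black
  mailer black
  store gray
    metrics gray
    metrics black
    ingest gray
    ingest black
    search gray
      worker gray
        queue gray
          queue→gateway: gateway black — skip
        queue black
      worker black
      search→gateway: gateway black — skip
      cron gray
        cron→web: web is gray → back edge
Back edge closes the cycle web → store → search → cron → web; its vertices are {web, cron, store, search}.

web, cron, store, search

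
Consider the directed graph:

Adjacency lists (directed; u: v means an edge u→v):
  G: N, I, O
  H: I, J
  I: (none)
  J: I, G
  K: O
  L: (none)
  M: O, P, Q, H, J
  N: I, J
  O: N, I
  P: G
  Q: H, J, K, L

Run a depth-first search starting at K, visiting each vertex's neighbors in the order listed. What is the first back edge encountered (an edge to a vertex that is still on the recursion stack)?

G→N

DFS from K (visiting each vertex's neighbors in the order listed); mark gray on enter, black on exit:
K gray
  O gray
    N gray
      I gray
      I black
      J gray
        J→I: I black — skip
        G gray
          G→N: N is gray → back edge
First back edge: G → N.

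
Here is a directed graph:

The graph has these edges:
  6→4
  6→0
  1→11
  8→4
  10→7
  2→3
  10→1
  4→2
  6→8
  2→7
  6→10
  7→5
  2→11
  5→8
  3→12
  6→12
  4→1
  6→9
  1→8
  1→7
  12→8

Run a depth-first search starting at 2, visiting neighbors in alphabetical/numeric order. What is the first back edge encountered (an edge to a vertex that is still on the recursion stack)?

5→8

DFS from 2 (visiting neighbors in alphabetical/numeric order); mark gray on enter, black on exit:
2 gray
  3 gray
    12 gray
      8 gray
        4 gray
          1 gray
            7 gray
              5 gray
                5→8: 8 is gray → back edge
First back edge: 5 → 8.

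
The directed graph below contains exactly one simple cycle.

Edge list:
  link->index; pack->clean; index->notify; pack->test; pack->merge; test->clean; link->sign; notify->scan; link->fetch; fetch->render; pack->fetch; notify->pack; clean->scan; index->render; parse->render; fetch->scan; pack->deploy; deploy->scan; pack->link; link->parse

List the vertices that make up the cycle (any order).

link, pack, index, notify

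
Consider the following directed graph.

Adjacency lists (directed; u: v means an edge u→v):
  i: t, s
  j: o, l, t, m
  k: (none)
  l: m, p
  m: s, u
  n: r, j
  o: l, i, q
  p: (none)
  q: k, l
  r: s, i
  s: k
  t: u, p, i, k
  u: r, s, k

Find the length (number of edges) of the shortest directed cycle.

2

For each vertex v, BFS finds the shortest path from v back to v.
The shortest such closed walk is t → i → t, length 2.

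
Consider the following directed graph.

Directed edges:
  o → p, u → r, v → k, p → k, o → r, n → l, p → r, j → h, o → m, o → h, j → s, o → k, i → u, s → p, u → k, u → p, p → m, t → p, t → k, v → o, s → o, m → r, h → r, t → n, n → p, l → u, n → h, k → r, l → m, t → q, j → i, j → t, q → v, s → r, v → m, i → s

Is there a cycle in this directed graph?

No

DFS with white/gray/black marking, starting from m:
m gray
  r gray
  r black
m black
h gray
  h→r: r black — skip
h black
i gray
  u gray
    p gray
      p→m: m black — skip
      k gray
        k→r: r black — skip
      k black
      p→r: r black — skip
    p black
    u→k: k black — skip
    u→r: r black — skip
  u black
  s gray
    s→r: r black — skip
    o gray
      o→p: p black — skip
      o→r: r black — skip
      o→h: h black — skip
      o→k: k black — skip
      o→m: m black — skip
    o black
    s→p: p black — skip
  s black
i black
j gray
  t gray
    n gray
      n→h: h black — skip
      l gray
        l→u: u black — skip
        l→m: m black — skip
      l black
      n→p: p black — skip
    n black
    t→p: p black — skip
    t→k: k black — skip
    q gray
      v gray
        v→k: k black — skip
        v→m: m black — skip
        v→o: o black — skip
      v black
    q black
  t black
  j→s: s black — skip
  j→h: h black — skip
  j→i: i black — skip
j black
Every edge goes to a white or black vertex — no back edge, so the graph is acyclic.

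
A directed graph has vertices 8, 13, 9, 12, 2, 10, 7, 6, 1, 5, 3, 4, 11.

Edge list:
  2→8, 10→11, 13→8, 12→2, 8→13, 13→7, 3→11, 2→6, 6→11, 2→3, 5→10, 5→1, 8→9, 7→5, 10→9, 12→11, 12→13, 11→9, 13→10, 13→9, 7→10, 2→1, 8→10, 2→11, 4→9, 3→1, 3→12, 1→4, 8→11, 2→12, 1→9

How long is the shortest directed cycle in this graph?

For each vertex v, BFS finds the shortest path from v back to v.
The shortest such closed walk is 12 → 2 → 12, length 2.

2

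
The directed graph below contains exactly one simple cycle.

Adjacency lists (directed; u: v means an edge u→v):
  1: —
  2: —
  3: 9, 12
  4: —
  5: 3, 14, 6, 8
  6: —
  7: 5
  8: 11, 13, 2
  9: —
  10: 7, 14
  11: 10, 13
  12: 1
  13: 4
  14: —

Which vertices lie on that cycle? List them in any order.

5, 7, 8, 10, 11

DFS with gray/black marking from 7:
7 gray
  5 gray
    3 gray
      9 gray
      9 black
      12 gray
        1 gray
        1 black
      12 black
    3 black
    14 gray
    14 black
    6 gray
    6 black
    8 gray
      11 gray
        10 gray
          10→7: 7 is gray → back edge
Back edge closes the cycle 7 → 5 → 8 → 11 → 10 → 7; its vertices are {5, 7, 8, 10, 11}.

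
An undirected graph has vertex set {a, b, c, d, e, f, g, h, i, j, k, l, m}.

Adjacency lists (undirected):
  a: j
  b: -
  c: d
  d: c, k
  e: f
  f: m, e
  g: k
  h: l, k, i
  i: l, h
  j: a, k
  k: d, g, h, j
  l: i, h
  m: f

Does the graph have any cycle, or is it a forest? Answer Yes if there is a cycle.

DFS, tracking each vertex's parent; an edge to a visited non-parent vertex closes a cycle.
Start from b:
visit b (parent –)
visit a (parent –)
  visit j (parent a)
    j–a: parent, skip
    visit k (parent j)
      visit d (parent k)
        visit c (parent d)
          c–d: parent, skip
        d–k: parent, skip
      visit g (parent k)
        g–k: parent, skip
      visit h (parent k)
        visit l (parent h)
          visit i (parent l)
            i–l: parent, skip
            i–h: h visited and ≠ parent → cycle
Cycle: h – l – i – h.

Yes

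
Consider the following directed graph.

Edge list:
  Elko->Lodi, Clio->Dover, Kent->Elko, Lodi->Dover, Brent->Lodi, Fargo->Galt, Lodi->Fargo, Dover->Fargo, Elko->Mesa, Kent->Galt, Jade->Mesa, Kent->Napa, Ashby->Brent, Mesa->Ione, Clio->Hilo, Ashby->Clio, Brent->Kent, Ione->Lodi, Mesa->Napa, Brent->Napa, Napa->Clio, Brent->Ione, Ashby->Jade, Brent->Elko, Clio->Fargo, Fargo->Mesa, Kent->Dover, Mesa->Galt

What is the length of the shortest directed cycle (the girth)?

For each vertex v, BFS finds the shortest path from v back to v.
The shortest such closed walk is Clio → Fargo → Mesa → Napa → Clio, length 4.

4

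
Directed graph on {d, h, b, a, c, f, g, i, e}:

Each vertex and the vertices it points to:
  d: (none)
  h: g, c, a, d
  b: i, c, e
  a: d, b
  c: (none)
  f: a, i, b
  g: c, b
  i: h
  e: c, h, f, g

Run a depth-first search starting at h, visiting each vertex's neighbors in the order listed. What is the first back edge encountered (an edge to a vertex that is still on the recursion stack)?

DFS from h (visiting each vertex's neighbors in the order listed); mark gray on enter, black on exit:
h gray
  g gray
    c gray
    c black
    b gray
      i gray
        i→h: h is gray → back edge
First back edge: i → h.

i→h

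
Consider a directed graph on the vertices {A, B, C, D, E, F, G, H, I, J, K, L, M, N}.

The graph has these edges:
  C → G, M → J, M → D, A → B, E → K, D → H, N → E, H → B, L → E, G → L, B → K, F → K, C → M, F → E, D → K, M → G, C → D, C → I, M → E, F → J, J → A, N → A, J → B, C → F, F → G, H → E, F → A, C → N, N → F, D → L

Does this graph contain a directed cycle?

DFS with white/gray/black marking, starting from N:
N gray
  E gray
    K gray
    K black
  E black
  A gray
    B gray
      B→K: K black — skip
    B black
  A black
  F gray
    F→K: K black — skip
    J gray
      J→A: A black — skip
      J→B: B black — skip
    J black
    F→A: A black — skip
    G gray
      L gray
        L→E: E black — skip
      L black
    G black
    F→E: E black — skip
  F black
N black
C gray
  M gray
    M→J: J black — skip
    D gray
      H gray
        H→E: E black — skip
        H→B: B black — skip
      H black
      D→L: L black — skip
      D→K: K black — skip
    D black
    M→G: G black — skip
    M→E: E black — skip
  M black
  C→D: D black — skip
  C→G: G black — skip
  I gray
  I black
  C→F: F black — skip
  C→N: N black — skip
C black
Every edge goes to a white or black vertex — no back edge, so the graph is acyclic.

No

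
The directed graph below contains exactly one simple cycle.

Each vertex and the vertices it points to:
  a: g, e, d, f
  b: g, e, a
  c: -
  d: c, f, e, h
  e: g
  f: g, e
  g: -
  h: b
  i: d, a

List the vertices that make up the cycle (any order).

DFS with gray/black marking from a:
a gray
  g gray
  g black
  e gray
    e→g: g black — skip
  e black
  d gray
    c gray
    c black
    f gray
      f→g: g black — skip
      f→e: e black — skip
    f black
    d→e: e black — skip
    h gray
      b gray
        b→g: g black — skip
        b→e: e black — skip
        b→a: a is gray → back edge
Back edge closes the cycle a → d → h → b → a; its vertices are {a, b, d, h}.

a, b, d, h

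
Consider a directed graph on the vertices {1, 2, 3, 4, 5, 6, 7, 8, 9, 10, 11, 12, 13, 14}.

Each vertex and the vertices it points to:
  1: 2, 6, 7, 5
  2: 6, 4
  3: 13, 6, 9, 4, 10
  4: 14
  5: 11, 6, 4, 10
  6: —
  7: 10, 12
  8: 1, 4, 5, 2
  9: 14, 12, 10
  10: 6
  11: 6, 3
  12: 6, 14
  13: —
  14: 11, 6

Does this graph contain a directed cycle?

Yes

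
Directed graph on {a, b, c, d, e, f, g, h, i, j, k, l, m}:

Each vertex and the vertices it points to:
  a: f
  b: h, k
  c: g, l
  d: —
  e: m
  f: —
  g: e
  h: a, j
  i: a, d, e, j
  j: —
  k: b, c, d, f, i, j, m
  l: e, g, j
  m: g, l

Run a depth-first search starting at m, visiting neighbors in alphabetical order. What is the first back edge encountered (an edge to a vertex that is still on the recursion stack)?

DFS from m (visiting neighbors in alphabetical order); mark gray on enter, black on exit:
m gray
  g gray
    e gray
      e→m: m is gray → back edge
First back edge: e → m.

e→m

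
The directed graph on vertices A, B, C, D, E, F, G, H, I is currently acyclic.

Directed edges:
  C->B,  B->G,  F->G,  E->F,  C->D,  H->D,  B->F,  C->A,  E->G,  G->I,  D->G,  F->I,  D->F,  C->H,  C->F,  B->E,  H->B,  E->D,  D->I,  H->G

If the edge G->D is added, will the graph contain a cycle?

Yes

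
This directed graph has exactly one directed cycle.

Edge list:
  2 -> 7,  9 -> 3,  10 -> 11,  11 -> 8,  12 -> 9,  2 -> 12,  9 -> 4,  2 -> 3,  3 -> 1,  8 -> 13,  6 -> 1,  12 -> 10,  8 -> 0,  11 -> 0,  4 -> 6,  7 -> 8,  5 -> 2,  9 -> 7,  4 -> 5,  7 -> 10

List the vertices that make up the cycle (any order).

2, 4, 5, 9, 12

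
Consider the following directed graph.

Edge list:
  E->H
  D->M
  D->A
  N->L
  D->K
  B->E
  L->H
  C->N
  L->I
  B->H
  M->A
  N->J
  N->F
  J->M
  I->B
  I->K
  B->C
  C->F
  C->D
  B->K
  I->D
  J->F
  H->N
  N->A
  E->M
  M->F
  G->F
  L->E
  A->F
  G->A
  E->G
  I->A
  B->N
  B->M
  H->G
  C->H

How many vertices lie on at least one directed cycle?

7

A vertex is on a directed cycle iff it belongs to a strongly connected component of size ≥ 2 (or has a self-loop).
The vertices on cycles are {B, C, E, H, I, L, N} — 7 in total.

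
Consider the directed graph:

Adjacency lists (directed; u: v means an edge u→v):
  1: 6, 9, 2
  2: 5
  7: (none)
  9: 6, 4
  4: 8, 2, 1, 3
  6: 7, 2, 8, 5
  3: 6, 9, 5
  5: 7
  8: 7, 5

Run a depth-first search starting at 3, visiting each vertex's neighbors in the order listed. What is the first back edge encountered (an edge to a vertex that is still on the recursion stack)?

DFS from 3 (visiting each vertex's neighbors in the order listed); mark gray on enter, black on exit:
3 gray
  6 gray
    7 gray
    7 black
    2 gray
      5 gray
        5→7: 7 black — skip
      5 black
    2 black
    8 gray
      8→7: 7 black — skip
      8→5: 5 black — skip
    8 black
    6→5: 5 black — skip
  6 black
  9 gray
    9→6: 6 black — skip
    4 gray
      4→8: 8 black — skip
      4→2: 2 black — skip
      1 gray
        1→6: 6 black — skip
        1→9: 9 is gray → back edge
First back edge: 1 → 9.

1->9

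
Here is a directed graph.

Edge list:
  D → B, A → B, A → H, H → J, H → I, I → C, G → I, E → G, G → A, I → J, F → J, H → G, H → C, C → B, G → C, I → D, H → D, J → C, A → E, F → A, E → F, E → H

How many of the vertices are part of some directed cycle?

A vertex is on a directed cycle iff it belongs to a strongly connected component of size ≥ 2 (or has a self-loop).
The vertices on cycles are {A, E, F, G, H} — 5 in total.

5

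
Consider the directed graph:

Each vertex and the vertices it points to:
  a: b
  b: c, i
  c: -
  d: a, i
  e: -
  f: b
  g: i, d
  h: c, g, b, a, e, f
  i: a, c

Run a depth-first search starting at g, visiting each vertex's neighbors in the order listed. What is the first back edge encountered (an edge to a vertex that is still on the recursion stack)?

DFS from g (visiting each vertex's neighbors in the order listed); mark gray on enter, black on exit:
g gray
  i gray
    a gray
      b gray
        c gray
        c black
        b→i: i is gray → back edge
First back edge: b → i.

b->i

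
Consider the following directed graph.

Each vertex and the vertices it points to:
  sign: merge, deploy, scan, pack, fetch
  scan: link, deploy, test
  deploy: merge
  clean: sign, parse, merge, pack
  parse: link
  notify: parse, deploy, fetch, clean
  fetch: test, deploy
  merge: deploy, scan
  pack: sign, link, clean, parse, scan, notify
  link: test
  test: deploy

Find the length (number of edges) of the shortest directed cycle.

2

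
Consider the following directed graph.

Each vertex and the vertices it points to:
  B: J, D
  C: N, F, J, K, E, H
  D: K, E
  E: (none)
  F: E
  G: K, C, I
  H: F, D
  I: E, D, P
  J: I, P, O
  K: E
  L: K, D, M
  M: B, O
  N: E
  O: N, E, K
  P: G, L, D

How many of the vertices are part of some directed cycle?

8

A vertex is on a directed cycle iff it belongs to a strongly connected component of size ≥ 2 (or has a self-loop).
The vertices on cycles are {B, C, G, I, J, L, M, P} — 8 in total.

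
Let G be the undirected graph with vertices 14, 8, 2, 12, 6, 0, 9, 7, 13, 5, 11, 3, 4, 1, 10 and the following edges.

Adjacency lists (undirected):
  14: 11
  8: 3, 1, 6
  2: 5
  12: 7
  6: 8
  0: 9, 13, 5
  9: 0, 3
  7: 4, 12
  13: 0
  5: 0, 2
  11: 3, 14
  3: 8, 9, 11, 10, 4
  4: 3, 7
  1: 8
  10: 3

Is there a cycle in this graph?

No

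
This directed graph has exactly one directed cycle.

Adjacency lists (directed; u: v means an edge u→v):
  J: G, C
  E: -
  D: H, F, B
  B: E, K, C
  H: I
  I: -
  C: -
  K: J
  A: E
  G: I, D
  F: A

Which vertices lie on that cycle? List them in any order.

B, D, G, J, K

DFS with gray/black marking from G:
G gray
  I gray
  I black
  D gray
    H gray
      H→I: I black — skip
    H black
    F gray
      A gray
        E gray
        E black
      A black
    F black
    B gray
      B→E: E black — skip
      K gray
        J gray
          J→G: G is gray → back edge
Back edge closes the cycle G → D → B → K → J → G; its vertices are {B, D, G, J, K}.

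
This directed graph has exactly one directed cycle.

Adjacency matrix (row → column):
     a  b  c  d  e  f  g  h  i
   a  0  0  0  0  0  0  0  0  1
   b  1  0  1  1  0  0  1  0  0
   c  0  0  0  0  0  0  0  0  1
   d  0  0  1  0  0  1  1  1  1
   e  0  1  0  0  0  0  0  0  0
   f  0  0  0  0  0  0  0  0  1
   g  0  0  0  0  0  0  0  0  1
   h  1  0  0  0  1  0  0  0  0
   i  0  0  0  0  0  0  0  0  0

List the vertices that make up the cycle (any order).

DFS with gray/black marking from h:
h gray
  e gray
    b gray
      g gray
        i gray
        i black
      g black
      d gray
        d→h: h is gray → back edge
Back edge closes the cycle h → e → b → d → h; its vertices are {b, d, e, h}.

b, d, e, h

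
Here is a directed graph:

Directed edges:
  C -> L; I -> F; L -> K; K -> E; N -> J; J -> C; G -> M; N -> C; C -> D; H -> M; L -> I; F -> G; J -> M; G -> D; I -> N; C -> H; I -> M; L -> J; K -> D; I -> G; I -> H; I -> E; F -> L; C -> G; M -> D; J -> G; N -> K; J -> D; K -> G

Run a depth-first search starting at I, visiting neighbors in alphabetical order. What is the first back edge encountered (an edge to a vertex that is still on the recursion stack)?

DFS from I (visiting neighbors in alphabetical order); mark gray on enter, black on exit:
I gray
  E gray
  E black
  F gray
    G gray
      D gray
      D black
      M gray
        M→D: D black — skip
      M black
    G black
    L gray
      L→I: I is gray → back edge
First back edge: L → I.

L->I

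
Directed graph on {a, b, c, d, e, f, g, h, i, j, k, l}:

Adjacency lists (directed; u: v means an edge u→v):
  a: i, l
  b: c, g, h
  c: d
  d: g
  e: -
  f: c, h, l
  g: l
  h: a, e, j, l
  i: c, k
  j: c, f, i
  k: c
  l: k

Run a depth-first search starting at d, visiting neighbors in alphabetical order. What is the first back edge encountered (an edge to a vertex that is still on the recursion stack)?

c→d

DFS from d (visiting neighbors in alphabetical order); mark gray on enter, black on exit:
d gray
  g gray
    l gray
      k gray
        c gray
          c→d: d is gray → back edge
First back edge: c → d.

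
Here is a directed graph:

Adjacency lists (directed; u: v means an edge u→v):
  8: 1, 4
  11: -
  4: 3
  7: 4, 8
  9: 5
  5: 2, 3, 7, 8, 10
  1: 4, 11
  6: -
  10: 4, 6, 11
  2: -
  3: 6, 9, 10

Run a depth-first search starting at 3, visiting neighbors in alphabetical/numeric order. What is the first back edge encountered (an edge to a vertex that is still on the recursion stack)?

5→3

DFS from 3 (visiting neighbors in alphabetical/numeric order); mark gray on enter, black on exit:
3 gray
  6 gray
  6 black
  9 gray
    5 gray
      2 gray
      2 black
      5→3: 3 is gray → back edge
First back edge: 5 → 3.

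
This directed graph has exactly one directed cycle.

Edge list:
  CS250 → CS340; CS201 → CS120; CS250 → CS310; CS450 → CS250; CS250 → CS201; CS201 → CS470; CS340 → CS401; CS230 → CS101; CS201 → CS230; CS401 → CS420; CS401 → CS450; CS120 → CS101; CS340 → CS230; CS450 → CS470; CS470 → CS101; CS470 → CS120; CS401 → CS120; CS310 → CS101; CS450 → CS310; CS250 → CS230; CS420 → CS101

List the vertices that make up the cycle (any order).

DFS with gray/black marking from CS450:
CS450 gray
  CS250 gray
    CS310 gray
      CS101 gray
      CS101 black
    CS310 black
    CS201 gray
      CS470 gray
        CS470→CS101: CS101 black — skip
        CS120 gray
          CS120→CS101: CS101 black — skip
        CS120 black
      CS470 black
      CS230 gray
        CS230→CS101: CS101 black — skip
      CS230 black
      CS201→CS120: CS120 black — skip
    CS201 black
    CS250→CS230: CS230 black — skip
    CS340 gray
      CS401 gray
        CS401→CS120: CS120 black — skip
        CS420 gray
          CS420→CS101: CS101 black — skip
        CS420 black
        CS401→CS450: CS450 is gray → back edge
Back edge closes the cycle CS450 → CS250 → CS340 → CS401 → CS450; its vertices are {CS250, CS340, CS401, CS450}.

CS250, CS340, CS401, CS450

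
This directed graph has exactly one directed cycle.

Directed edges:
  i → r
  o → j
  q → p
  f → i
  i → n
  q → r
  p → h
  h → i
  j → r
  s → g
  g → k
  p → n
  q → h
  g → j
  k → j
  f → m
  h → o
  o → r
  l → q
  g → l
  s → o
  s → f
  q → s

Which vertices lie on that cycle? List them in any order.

g, l, q, s

DFS with gray/black marking from q:
q gray
  h gray
    o gray
      j gray
        r gray
        r black
      j black
      o→r: r black — skip
    o black
    i gray
      i→r: r black — skip
      n gray
      n black
    i black
  h black
  s gray
    s→o: o black — skip
    f gray
      m gray
      m black
      f→i: i black — skip
    f black
    g gray
      l gray
        l→q: q is gray → back edge
Back edge closes the cycle q → s → g → l → q; its vertices are {g, l, q, s}.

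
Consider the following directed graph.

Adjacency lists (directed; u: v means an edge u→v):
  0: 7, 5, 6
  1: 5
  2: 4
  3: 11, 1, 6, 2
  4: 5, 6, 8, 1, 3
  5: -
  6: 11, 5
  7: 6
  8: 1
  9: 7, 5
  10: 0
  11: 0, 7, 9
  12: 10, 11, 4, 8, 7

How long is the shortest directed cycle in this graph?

3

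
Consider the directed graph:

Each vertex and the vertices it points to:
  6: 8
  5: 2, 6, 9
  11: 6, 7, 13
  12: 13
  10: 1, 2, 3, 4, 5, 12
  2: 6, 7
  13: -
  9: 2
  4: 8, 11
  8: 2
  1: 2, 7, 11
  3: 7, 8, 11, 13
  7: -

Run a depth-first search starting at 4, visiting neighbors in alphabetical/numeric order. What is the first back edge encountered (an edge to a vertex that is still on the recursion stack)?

DFS from 4 (visiting neighbors in alphabetical/numeric order); mark gray on enter, black on exit:
4 gray
  8 gray
    2 gray
      6 gray
        6→8: 8 is gray → back edge
First back edge: 6 → 8.

6->8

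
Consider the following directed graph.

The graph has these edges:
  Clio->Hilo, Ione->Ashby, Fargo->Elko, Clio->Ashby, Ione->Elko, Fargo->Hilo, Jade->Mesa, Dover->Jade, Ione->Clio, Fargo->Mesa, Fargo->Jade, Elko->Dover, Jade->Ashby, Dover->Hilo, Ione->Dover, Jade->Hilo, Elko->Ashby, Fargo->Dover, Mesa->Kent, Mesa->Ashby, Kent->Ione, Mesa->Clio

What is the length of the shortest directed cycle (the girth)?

5

For each vertex v, BFS finds the shortest path from v back to v.
The shortest such closed walk is Mesa → Kent → Ione → Dover → Jade → Mesa, length 5.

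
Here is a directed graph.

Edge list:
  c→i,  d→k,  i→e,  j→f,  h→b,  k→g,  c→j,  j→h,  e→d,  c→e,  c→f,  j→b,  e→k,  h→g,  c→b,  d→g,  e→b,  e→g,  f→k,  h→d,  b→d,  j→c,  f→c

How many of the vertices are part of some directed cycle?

A vertex is on a directed cycle iff it belongs to a strongly connected component of size ≥ 2 (or has a self-loop).
The vertices on cycles are {c, f, j} — 3 in total.

3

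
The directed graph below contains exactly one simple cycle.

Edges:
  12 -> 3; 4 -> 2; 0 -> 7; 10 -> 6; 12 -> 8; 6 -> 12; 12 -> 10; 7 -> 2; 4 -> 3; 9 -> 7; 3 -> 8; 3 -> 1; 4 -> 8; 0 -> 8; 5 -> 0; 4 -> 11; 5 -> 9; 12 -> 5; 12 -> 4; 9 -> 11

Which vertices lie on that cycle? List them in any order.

6, 10, 12

DFS with gray/black marking from 6:
6 gray
  12 gray
    10 gray
      10→6: 6 is gray → back edge
Back edge closes the cycle 6 → 12 → 10 → 6; its vertices are {6, 10, 12}.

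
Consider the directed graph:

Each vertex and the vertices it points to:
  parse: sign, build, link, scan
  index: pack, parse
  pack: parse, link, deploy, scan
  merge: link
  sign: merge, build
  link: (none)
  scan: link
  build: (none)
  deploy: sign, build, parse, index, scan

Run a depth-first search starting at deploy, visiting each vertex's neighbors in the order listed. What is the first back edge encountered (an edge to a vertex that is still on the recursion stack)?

pack→deploy

DFS from deploy (visiting each vertex's neighbors in the order listed); mark gray on enter, black on exit:
deploy gray
  sign gray
    merge gray
      link gray
      link black
    merge black
    build gray
    build black
  sign black
  deploy→build: build black — skip
  parse gray
    parse→sign: sign black — skip
    parse→build: build black — skip
    parse→link: link black — skip
    scan gray
      scan→link: link black — skip
    scan black
  parse black
  index gray
    pack gray
      pack→parse: parse black — skip
      pack→link: link black — skip
      pack→deploy: deploy is gray → back edge
First back edge: pack → deploy.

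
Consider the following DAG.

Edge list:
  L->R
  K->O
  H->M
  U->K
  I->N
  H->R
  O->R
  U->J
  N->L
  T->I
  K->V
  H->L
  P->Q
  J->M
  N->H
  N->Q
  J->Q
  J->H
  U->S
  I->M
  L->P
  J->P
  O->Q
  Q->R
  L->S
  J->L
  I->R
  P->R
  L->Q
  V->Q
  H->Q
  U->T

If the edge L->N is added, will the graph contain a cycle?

Yes

Adding L→N creates a cycle iff N can already reach L.
Path from N: N → L.
So N → … → L → N is a cycle.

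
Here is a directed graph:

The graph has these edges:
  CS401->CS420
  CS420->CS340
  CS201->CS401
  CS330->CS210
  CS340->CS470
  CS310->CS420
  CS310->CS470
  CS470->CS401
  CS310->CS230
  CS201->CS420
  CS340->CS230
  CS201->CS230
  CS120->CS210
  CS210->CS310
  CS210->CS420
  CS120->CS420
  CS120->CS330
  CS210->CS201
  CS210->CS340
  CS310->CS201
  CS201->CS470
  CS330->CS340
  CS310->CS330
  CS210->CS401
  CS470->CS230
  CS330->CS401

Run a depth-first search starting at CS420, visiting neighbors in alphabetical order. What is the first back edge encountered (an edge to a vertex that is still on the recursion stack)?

DFS from CS420 (visiting neighbors in alphabetical order); mark gray on enter, black on exit:
CS420 gray
  CS340 gray
    CS230 gray
    CS230 black
    CS470 gray
      CS470→CS230: CS230 black — skip
      CS401 gray
        CS401→CS420: CS420 is gray → back edge
First back edge: CS401 → CS420.

CS401→CS420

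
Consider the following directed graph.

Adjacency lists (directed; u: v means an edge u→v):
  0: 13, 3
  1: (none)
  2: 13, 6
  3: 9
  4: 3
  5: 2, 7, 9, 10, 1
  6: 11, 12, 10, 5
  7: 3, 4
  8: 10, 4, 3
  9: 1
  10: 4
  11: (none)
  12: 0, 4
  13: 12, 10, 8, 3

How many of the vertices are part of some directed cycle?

A vertex is on a directed cycle iff it belongs to a strongly connected component of size ≥ 2 (or has a self-loop).
The vertices on cycles are {0, 2, 5, 6, 12, 13} — 6 in total.

6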